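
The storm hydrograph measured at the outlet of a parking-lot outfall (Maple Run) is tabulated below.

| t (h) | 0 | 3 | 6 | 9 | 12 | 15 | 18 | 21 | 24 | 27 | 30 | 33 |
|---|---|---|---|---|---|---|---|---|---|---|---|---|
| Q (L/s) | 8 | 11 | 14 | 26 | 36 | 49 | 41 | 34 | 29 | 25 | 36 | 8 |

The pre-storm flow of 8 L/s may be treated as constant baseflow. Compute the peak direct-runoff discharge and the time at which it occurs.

Q_p = 41.0 L/s at t = 15 h

Subtracting baseflow gives direct-runoff ordinates: 0.0, 3.0, 6.0, 18.0, 28.0, 41.0, 33.0, 26.0, 21.0, 17.0, 28.0, 0.0 L/s.
The maximum is 41.0 L/s, occurring at the reading for t = 15 h.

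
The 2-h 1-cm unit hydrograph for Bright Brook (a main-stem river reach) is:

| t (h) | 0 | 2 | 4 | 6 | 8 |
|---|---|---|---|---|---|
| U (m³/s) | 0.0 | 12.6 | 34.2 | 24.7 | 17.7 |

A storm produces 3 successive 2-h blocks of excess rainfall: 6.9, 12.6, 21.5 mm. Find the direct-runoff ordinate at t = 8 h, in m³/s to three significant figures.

Q ≈ 117 m³/s

By discrete convolution, Q_j = Σ (P_i / 10 mm) · U_{j−i}.
At t = 8 h (j=4): Q = (6.9/10)·17.7 + (12.6/10)·24.7 + (21.5/10)·34.2 = 117 m³/s.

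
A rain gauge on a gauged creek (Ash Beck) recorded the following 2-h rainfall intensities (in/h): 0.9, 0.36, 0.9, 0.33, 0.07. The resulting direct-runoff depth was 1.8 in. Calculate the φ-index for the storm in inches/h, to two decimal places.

Only the 2 blocks with intensity above φ contribute runoff: 0.9, 0.9 in/h.
Σ(I−φ)·Δt = d  ⇒  (0.9+0.9 − 2φ)·2 = 1.8
φ = (1.800 − 1.8/2) / 2 = 0.45 in/h.

φ ≈ 0.45 in/h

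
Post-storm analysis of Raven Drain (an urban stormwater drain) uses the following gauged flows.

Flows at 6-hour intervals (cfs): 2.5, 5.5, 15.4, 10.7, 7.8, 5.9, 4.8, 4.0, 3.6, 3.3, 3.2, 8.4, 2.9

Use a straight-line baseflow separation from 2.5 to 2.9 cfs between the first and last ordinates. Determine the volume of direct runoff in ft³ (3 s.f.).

V ≈ 9.27 × 10^5 ft³

Direct-runoff ordinates (Q − Q_b): 0.00, 2.97, 12.83, 8.10, 5.17, 3.23, 2.10, 1.27, 0.83, 0.50, 0.37, 5.53, 0.00 cfs.
ΣQ_DR = 42.90 cfs.
With Δt = 6 h = 21600 s, V = ΣQ_DR · Δt = 42.90 × 21600 = 9.27 × 10^5 ft³.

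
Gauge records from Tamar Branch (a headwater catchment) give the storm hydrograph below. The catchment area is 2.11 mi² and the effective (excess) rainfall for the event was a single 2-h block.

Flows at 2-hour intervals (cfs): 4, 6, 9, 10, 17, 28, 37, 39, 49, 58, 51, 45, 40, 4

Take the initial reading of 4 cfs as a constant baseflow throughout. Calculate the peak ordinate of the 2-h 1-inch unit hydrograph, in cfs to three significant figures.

Direct runoff: 0.0, 2.0, 5.0, 6.0, 13.0, 24.0, 33.0, 35.0, 45.0, 54.0, 47.0, 41.0, 36.0, 0.0 cfs; ΣQ_DR = 341.0 cfs, peak = 54.0 cfs.
Runoff depth d = ΣQ_DR·Δt / A = 341.0 × 7200 / (2.11 mi²) = 0.5009 in.
The 1-inch UH is the DRH scaled by (1 in)/d, so U_p = 54.0 × 1/0.5009 = 108 cfs.

U_p ≈ 108 cfs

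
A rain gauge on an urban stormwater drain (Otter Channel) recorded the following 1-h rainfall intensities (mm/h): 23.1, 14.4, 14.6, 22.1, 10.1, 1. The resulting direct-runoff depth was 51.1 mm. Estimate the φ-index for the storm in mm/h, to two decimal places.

Only the 5 blocks with intensity above φ contribute runoff: 23.1, 14.4, 14.6, 22.1, 10.1 mm/h.
Σ(I−φ)·Δt = d  ⇒  (23.1+14.4+14.6+22.1+10.1 − 5φ)·1 = 51.1
φ = (84.30 − 51.1/1) / 5 = 6.64 mm/h.

φ ≈ 6.64 mm/h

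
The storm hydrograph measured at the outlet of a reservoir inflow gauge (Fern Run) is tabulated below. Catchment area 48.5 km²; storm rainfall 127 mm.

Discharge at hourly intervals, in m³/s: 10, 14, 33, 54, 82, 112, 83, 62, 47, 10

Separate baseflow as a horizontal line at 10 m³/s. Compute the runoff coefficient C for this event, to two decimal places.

ΣQ_DR = 407.0 m³/s; V = ΣQ_DR·Δt = 1.465 × 10^6 m³.
Runoff depth d = V / A = 30.21 mm.
C = d / P = 30.21 / 127 = 0.24.

C ≈ 0.24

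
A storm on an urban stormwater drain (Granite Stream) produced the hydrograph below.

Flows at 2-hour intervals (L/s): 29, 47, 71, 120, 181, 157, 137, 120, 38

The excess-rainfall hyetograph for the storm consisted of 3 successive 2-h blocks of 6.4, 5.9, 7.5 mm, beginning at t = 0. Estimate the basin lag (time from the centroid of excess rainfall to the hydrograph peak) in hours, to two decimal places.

Centroid of excess rainfall: t_c = Σ P_i·t̄_i / ΣP_i = 3.1111 h (block centres at 1, 3, 5 h).
Hydrograph peak occurs at t = 8 h, so basin lag t_L = 8 − 3.1111 = 4.89 h.

t_L ≈ 4.89 h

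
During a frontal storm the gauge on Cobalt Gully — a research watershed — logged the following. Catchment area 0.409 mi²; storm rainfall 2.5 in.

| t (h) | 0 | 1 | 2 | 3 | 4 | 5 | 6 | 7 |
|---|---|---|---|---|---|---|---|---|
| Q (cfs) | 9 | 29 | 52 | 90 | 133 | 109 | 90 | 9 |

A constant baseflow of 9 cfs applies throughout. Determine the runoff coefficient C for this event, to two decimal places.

C ≈ 0.68

ΣQ_DR = 449.0 cfs; V = ΣQ_DR·Δt = 1.616 × 10^6 ft³.
Runoff depth d = V / A = 1.701 in.
C = d / P = 1.701 / 2.5 = 0.68.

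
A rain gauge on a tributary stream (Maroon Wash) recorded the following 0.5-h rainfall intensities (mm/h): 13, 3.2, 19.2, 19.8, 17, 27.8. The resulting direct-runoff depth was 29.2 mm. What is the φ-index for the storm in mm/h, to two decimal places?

Only the 5 blocks with intensity above φ contribute runoff: 13, 19.2, 19.8, 17, 27.8 mm/h.
Σ(I−φ)·Δt = d  ⇒  (13+19.2+19.8+17+27.8 − 5φ)·0.5 = 29.2
φ = (96.80 − 29.2/0.5) / 5 = 7.68 mm/h.

φ ≈ 7.68 mm/h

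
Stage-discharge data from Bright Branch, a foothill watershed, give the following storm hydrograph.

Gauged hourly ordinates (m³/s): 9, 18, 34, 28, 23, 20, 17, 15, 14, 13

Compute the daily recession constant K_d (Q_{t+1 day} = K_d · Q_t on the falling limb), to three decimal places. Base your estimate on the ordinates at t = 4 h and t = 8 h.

K_d ≈ 0.051

Between t = 4 h and t = 8 h the flow falls from 23 to 14 m³/s over 4×1 h = 4 h.
Per-interval ratio K = (14/23)^(1/4) = 0.8833; K_d = K^(24/1) = 0.051.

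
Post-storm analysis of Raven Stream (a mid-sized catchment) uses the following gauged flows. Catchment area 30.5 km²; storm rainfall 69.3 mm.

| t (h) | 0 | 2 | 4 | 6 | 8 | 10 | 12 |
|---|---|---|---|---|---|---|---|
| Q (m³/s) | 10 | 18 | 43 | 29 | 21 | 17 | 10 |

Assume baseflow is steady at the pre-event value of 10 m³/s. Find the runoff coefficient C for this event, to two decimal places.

C ≈ 0.27

ΣQ_DR = 78.00 m³/s; V = ΣQ_DR·Δt = 5.616 × 10^5 m³.
Runoff depth d = V / A = 18.41 mm.
C = d / P = 18.41 / 69.3 = 0.27.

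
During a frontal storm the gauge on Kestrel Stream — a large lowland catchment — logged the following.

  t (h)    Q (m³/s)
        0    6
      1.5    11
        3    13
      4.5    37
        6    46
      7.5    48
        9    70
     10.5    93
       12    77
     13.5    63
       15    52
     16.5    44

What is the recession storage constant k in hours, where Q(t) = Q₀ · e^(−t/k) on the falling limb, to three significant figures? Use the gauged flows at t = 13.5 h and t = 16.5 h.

k ≈ 8.36 h

On the falling limb, Q drops from 63 to 44 m³/s between t = 13.5 h and t = 16.5 h (Δt = 3 h).
k = −Δt / ln(Q₂/Q₁) = −3 / ln(44/63) = 8.36 h.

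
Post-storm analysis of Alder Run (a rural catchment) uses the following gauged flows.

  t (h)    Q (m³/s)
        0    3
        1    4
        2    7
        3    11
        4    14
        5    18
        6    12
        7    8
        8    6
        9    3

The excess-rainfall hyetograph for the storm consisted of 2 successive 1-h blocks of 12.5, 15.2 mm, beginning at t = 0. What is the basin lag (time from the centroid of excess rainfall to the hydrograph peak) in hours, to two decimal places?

t_L ≈ 3.95 h

Centroid of excess rainfall: t_c = Σ P_i·t̄_i / ΣP_i = 1.0487 h (block centres at 0.5, 1.5 h).
Hydrograph peak occurs at t = 5 h, so basin lag t_L = 5 − 1.0487 = 3.95 h.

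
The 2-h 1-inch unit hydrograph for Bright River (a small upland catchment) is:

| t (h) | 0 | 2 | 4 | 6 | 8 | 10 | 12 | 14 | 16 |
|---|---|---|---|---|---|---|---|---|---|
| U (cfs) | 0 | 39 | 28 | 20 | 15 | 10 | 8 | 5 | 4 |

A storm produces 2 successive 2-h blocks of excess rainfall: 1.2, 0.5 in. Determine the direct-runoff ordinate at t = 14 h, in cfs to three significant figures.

Q ≈ 10.0 cfs

By discrete convolution, Q_j = Σ (P_i / 1 in) · U_{j−i}.
At t = 14 h (j=7): Q = (1.2/1)·5 + (0.5/1)·8 = 10.0 cfs.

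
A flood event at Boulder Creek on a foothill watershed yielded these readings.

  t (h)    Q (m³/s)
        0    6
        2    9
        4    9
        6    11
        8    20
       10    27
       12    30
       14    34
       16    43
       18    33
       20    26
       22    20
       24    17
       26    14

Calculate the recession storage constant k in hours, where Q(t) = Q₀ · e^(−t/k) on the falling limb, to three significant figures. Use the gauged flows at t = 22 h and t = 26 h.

On the falling limb, Q drops from 20 to 14 m³/s between t = 22 h and t = 26 h (Δt = 4 h).
k = −Δt / ln(Q₂/Q₁) = −4 / ln(14/20) = 11.2 h.

k ≈ 11.2 h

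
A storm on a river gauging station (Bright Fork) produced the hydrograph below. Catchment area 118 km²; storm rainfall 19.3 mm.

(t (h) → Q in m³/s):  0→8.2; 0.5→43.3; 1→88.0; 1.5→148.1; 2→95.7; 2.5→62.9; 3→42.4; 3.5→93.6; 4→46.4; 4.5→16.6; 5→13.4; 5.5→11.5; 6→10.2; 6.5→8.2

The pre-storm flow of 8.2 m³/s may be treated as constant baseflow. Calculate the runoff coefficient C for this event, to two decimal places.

C ≈ 0.45

ΣQ_DR = 573.7 m³/s; V = ΣQ_DR·Δt = 1.033 × 10^6 m³.
Runoff depth d = V / A = 8.751 mm.
C = d / P = 8.751 / 19.3 = 0.45.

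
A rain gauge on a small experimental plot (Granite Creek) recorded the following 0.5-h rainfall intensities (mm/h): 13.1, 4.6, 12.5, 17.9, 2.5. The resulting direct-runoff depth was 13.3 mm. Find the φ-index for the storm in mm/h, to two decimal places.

φ ≈ 5.63 mm/h

Only the 3 blocks with intensity above φ contribute runoff: 13.1, 12.5, 17.9 mm/h.
Σ(I−φ)·Δt = d  ⇒  (13.1+12.5+17.9 − 3φ)·0.5 = 13.3
φ = (43.50 − 13.3/0.5) / 3 = 5.63 mm/h.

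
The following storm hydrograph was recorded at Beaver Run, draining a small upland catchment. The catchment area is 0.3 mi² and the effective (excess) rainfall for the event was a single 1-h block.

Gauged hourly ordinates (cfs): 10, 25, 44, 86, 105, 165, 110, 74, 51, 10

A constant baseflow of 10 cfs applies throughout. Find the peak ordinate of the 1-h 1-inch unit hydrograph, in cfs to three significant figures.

U_p ≈ 51.7 cfs

Direct runoff: 0.0, 15.0, 34.0, 76.0, 95.0, 155.0, 100.0, 64.0, 41.0, 0.0 cfs; ΣQ_DR = 580.0 cfs, peak = 155.0 cfs.
Runoff depth d = ΣQ_DR·Δt / A = 580.0 × 3600 / (0.3 mi²) = 2.996 in.
The 1-inch UH is the DRH scaled by (1 in)/d, so U_p = 155.0 × 1/2.996 = 51.7 cfs.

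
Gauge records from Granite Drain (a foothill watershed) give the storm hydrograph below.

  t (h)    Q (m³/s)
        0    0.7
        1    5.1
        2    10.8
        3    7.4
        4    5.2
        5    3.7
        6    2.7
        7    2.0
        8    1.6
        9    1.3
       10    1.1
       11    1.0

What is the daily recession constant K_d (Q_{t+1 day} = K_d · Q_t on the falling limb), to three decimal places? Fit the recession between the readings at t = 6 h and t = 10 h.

Between t = 6 h and t = 10 h the flow falls from 2.7 to 1.1 m³/s over 4×1 h = 4 h.
Per-interval ratio K = (1.1/2.7)^(1/4) = 0.7989; K_d = K^(24/1) = 0.005.

K_d ≈ 0.005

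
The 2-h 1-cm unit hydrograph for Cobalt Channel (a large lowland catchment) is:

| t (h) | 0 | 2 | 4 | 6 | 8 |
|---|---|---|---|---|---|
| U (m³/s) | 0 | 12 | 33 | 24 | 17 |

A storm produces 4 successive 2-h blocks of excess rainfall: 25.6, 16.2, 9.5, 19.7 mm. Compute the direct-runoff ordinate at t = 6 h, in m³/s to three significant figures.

Q ≈ 126 m³/s

By discrete convolution, Q_j = Σ (P_i / 10 mm) · U_{j−i}.
At t = 6 h (j=3): Q = (25.6/10)·24 + (16.2/10)·33 + (9.5/10)·12 + (19.7/10)·0 = 126 m³/s.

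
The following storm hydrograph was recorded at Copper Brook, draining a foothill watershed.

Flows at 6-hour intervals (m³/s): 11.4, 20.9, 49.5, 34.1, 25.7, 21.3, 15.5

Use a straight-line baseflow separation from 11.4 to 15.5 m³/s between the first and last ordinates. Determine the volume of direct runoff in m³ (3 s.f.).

V ≈ 1.82 × 10^6 m³

Direct-runoff ordinates (Q − Q_b): 0.00, 8.82, 36.73, 20.65, 11.57, 6.48, 0.00 m³/s.
ΣQ_DR = 84.25 m³/s.
With Δt = 6 h = 21600 s, V = ΣQ_DR · Δt = 84.25 × 21600 = 1.82 × 10^6 m³.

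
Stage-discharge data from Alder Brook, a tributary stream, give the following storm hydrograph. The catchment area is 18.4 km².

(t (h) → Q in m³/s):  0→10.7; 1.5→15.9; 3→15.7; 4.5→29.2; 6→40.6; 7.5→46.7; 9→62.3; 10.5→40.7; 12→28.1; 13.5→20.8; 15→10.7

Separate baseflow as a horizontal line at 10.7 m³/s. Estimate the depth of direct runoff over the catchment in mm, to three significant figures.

d ≈ 59.8 mm

Direct runoff: 0.0, 5.2, 5.0, 18.5, 29.9, 36.0, 51.6, 30.0, 17.4, 10.1, 0.0 m³/s; ΣQ_DR = 203.7 m³/s.
V = ΣQ_DR · Δt = 203.7 × 5400 s = 1.100 × 10^6 m³.
Over A = 18.4 km², depth = V / A = 59.8 mm.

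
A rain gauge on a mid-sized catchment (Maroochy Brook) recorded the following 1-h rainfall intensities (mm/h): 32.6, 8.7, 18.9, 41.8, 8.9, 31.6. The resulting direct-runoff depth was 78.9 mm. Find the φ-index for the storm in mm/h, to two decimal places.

φ ≈ 11.50 mm/h

Only the 4 blocks with intensity above φ contribute runoff: 32.6, 18.9, 41.8, 31.6 mm/h.
Σ(I−φ)·Δt = d  ⇒  (32.6+18.9+41.8+31.6 − 4φ)·1 = 78.9
φ = (124.9 − 78.9/1) / 4 = 11.50 mm/h.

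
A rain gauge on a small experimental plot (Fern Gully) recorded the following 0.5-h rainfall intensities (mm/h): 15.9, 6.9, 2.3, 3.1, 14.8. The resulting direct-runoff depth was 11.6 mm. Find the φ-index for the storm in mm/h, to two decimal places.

φ ≈ 4.80 mm/h

Only the 3 blocks with intensity above φ contribute runoff: 15.9, 6.9, 14.8 mm/h.
Σ(I−φ)·Δt = d  ⇒  (15.9+6.9+14.8 − 3φ)·0.5 = 11.6
φ = (37.60 − 11.6/0.5) / 3 = 4.80 mm/h.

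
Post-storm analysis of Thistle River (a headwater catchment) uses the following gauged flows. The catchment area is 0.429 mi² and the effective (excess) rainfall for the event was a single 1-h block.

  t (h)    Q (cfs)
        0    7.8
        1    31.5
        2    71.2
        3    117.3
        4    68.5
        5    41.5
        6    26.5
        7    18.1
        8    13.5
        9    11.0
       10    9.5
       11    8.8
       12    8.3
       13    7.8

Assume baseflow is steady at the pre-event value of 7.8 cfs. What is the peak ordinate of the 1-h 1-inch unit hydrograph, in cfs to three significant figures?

U_p ≈ 91.3 cfs

Direct runoff: 0.0, 23.7, 63.4, 109.5, 60.7, 33.7, 18.7, 10.3, 5.7, 3.2, 1.7, 1.0, 0.5, 0.0 cfs; ΣQ_DR = 332.1 cfs, peak = 109.5 cfs.
Runoff depth d = ΣQ_DR·Δt / A = 332.1 × 3600 / (0.429 mi²) = 1.200 in.
The 1-inch UH is the DRH scaled by (1 in)/d, so U_p = 109.5 × 1/1.200 = 91.3 cfs.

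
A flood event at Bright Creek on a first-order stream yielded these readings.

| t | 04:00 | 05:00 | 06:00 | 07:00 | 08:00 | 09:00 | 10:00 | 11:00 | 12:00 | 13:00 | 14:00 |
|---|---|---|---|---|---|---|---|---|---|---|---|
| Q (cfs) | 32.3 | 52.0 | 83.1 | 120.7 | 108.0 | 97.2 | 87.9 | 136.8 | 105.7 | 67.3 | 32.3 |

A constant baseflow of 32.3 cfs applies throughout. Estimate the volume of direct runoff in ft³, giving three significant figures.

V ≈ 2.04 × 10^6 ft³

Direct-runoff ordinates (Q − Q_b): 0.0, 19.7, 50.8, 88.4, 75.7, 64.9, 55.6, 104.5, 73.4, 35.0, 0.0 cfs.
ΣQ_DR = 568.0 cfs.
With Δt = 1 h = 3600 s, V = ΣQ_DR · Δt = 568.0 × 3600 = 2.04 × 10^6 ft³.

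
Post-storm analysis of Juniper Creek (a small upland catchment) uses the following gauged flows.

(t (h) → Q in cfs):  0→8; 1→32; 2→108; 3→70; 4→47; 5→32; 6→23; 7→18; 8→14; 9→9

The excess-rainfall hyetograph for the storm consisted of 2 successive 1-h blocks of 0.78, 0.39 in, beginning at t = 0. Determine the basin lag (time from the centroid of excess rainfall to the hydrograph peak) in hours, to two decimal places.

Centroid of excess rainfall: t_c = Σ P_i·t̄_i / ΣP_i = 0.8333 h (block centres at 0.5, 1.5 h).
Hydrograph peak occurs at t = 2 h, so basin lag t_L = 2 − 0.8333 = 1.17 h.

t_L ≈ 1.17 h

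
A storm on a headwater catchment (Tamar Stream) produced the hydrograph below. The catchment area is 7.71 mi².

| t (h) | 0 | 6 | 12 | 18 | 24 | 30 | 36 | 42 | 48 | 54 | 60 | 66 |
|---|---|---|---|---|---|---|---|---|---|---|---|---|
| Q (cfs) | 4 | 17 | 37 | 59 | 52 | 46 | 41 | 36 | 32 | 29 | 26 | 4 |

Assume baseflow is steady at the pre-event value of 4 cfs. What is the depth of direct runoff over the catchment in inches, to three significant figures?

d ≈ 0.404 in

Direct runoff: 0.0, 13.0, 33.0, 55.0, 48.0, 42.0, 37.0, 32.0, 28.0, 25.0, 22.0, 0.0 cfs; ΣQ_DR = 335.0 cfs.
V = ΣQ_DR · Δt = 335.0 × 21600 s = 7.236 × 10^6 ft³.
Over A = 7.71 mi², depth = V / A = 0.404 in.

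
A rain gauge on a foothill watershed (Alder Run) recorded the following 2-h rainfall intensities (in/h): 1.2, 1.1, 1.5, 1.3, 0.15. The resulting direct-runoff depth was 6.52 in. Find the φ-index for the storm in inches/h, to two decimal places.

Only the 4 blocks with intensity above φ contribute runoff: 1.2, 1.1, 1.5, 1.3 in/h.
Σ(I−φ)·Δt = d  ⇒  (1.2+1.1+1.5+1.3 − 4φ)·2 = 6.52
φ = (5.100 − 6.52/2) / 4 = 0.46 in/h.

φ ≈ 0.46 in/h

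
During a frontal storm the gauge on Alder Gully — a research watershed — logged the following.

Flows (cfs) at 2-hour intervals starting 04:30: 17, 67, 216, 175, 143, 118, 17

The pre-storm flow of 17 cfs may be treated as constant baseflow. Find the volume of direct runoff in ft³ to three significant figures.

V ≈ 4.56 × 10^6 ft³

Direct-runoff ordinates (Q − Q_b): 0.0, 50.0, 199.0, 158.0, 126.0, 101.0, 0.0 cfs.
ΣQ_DR = 634.0 cfs.
With Δt = 2 h = 7200 s, V = ΣQ_DR · Δt = 634.0 × 7200 = 4.56 × 10^6 ft³.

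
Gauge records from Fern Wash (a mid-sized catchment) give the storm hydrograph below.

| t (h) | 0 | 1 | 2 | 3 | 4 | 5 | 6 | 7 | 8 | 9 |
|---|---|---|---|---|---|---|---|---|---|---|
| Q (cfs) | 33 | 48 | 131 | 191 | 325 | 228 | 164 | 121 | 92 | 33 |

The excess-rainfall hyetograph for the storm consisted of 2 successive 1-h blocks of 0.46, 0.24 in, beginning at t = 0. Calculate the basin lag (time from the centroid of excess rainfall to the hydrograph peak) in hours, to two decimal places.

t_L ≈ 3.16 h

Centroid of excess rainfall: t_c = Σ P_i·t̄_i / ΣP_i = 0.8429 h (block centres at 0.5, 1.5 h).
Hydrograph peak occurs at t = 4 h, so basin lag t_L = 4 − 0.8429 = 3.16 h.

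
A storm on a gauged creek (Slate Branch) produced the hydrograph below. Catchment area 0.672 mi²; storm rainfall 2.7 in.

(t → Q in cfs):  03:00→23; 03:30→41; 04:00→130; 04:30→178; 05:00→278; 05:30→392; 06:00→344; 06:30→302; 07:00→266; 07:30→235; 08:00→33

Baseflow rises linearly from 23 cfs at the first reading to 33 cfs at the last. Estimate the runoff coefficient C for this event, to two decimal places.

ΣQ_DR = 1914 cfs; V = ΣQ_DR·Δt = 3.445 × 10^6 ft³.
Runoff depth d = V / A = 2.207 in.
C = d / P = 2.207 / 2.7 = 0.82.

C ≈ 0.82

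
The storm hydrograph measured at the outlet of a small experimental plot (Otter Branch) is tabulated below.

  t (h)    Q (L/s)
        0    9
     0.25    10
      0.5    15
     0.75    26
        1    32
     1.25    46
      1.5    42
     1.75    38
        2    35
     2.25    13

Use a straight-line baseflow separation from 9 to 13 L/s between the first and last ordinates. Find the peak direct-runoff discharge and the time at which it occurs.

Subtracting baseflow gives direct-runoff ordinates: 0.00, 0.56, 5.11, 15.67, 21.22, 34.78, 30.33, 25.89, 22.44, 0.00 L/s.
The maximum is 34.78 L/s, occurring at the reading for t = 1.25 h.

Q_p = 34.78 L/s at t = 1.25 h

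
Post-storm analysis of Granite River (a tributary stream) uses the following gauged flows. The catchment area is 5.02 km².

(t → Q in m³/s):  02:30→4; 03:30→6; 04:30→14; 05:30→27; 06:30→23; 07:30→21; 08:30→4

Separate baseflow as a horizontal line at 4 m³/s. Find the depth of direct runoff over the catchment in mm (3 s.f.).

Direct runoff: 0.0, 2.0, 10.0, 23.0, 19.0, 17.0, 0.0 m³/s; ΣQ_DR = 71.00 m³/s.
V = ΣQ_DR · Δt = 71.00 × 3600 s = 2.556 × 10^5 m³.
Over A = 5.02 km², depth = V / A = 50.9 mm.

d ≈ 50.9 mm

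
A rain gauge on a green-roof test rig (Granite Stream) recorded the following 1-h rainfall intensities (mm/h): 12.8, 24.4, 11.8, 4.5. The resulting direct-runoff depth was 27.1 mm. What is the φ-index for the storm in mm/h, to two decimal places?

Only the 3 blocks with intensity above φ contribute runoff: 12.8, 24.4, 11.8 mm/h.
Σ(I−φ)·Δt = d  ⇒  (12.8+24.4+11.8 − 3φ)·1 = 27.1
φ = (49.00 − 27.1/1) / 3 = 7.30 mm/h.

φ ≈ 7.30 mm/h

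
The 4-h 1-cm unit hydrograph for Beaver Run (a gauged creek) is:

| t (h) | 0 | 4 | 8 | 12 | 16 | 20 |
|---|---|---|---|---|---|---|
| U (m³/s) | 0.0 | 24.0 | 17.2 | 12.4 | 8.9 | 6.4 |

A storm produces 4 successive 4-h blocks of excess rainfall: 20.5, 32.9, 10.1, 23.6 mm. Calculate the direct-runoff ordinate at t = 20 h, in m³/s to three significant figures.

By discrete convolution, Q_j = Σ (P_i / 10 mm) · U_{j−i}.
At t = 20 h (j=5): Q = (20.5/10)·6.4 + (32.9/10)·8.9 + (10.1/10)·12.4 + (23.6/10)·17.2 = 95.5 m³/s.

Q ≈ 95.5 m³/s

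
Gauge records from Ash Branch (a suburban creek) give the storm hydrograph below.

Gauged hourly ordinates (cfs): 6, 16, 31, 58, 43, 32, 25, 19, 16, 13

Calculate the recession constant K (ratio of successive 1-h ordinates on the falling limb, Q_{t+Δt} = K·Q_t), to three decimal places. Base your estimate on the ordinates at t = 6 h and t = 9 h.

K ≈ 0.804

Using the recession-limb readings at t = 6 h and t = 9 h: Q falls from 25 to 13 cfs over 3 intervals.
K = (Q₂/Q₁)^(1/3) = (13/25)^(1/3) = 0.804.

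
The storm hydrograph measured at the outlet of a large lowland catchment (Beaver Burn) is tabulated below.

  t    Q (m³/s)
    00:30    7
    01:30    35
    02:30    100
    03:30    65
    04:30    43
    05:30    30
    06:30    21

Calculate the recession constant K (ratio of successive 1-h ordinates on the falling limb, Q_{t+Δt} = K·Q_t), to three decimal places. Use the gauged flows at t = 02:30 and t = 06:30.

K ≈ 0.677

Using the recession-limb readings at t = 02:30 and t = 06:30: Q falls from 100 to 21 m³/s over 4 intervals.
K = (Q₂/Q₁)^(1/4) = (21/100)^(1/4) = 0.677.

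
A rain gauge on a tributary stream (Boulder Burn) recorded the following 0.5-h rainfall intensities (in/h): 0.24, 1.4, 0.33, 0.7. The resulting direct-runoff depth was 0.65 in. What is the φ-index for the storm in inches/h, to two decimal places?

Only the 2 blocks with intensity above φ contribute runoff: 1.4, 0.7 in/h.
Σ(I−φ)·Δt = d  ⇒  (1.4+0.7 − 2φ)·0.5 = 0.65
φ = (2.100 − 0.65/0.5) / 2 = 0.40 in/h.

φ ≈ 0.40 in/h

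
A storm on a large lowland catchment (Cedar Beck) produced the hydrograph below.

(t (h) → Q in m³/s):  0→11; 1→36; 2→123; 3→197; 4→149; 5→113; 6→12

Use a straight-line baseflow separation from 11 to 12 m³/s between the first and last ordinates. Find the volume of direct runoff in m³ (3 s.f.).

V ≈ 2.02 × 10^6 m³

Direct-runoff ordinates (Q − Q_b): 0.00, 24.83, 111.67, 185.50, 137.33, 101.17, 0.00 m³/s.
ΣQ_DR = 560.5 m³/s.
With Δt = 1 h = 3600 s, V = ΣQ_DR · Δt = 560.5 × 3600 = 2.02 × 10^6 m³.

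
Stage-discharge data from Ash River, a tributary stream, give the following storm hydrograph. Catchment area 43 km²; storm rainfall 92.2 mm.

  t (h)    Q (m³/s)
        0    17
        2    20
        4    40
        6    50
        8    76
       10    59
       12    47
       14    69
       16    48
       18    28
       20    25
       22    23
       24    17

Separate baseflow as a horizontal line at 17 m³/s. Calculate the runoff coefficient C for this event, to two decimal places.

C ≈ 0.54

ΣQ_DR = 298.0 m³/s; V = ΣQ_DR·Δt = 2.146 × 10^6 m³.
Runoff depth d = V / A = 49.90 mm.
C = d / P = 49.90 / 92.2 = 0.54.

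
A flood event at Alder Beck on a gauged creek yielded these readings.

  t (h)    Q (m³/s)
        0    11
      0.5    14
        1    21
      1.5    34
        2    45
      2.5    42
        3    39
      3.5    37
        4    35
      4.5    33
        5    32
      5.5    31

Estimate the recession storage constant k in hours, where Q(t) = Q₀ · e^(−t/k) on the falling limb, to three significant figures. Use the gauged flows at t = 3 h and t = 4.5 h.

On the falling limb, Q drops from 39 to 33 m³/s between t = 3 h and t = 4.5 h (Δt = 1.5 h).
k = −Δt / ln(Q₂/Q₁) = −1.5 / ln(33/39) = 8.98 h.

k ≈ 8.98 h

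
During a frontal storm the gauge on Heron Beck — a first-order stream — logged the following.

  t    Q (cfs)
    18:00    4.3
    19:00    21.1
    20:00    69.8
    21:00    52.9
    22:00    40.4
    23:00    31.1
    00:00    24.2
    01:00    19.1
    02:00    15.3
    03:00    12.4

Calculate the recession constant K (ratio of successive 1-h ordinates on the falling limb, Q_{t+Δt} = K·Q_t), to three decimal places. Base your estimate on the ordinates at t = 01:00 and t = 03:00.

K ≈ 0.806

Using the recession-limb readings at t = 01:00 and t = 03:00: Q falls from 19.1 to 12.4 cfs over 2 intervals.
K = (Q₂/Q₁)^(1/2) = (12.4/19.1)^(1/2) = 0.806.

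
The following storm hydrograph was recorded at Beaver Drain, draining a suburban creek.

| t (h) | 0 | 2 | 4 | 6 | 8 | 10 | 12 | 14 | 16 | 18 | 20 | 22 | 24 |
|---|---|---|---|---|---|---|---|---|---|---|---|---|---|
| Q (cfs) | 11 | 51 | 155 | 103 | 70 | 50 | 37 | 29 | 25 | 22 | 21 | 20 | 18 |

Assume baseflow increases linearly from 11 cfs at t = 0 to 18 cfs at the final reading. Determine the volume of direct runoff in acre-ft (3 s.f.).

Direct-runoff ordinates (Q − Q_b): 0.00, 39.42, 142.83, 90.25, 56.67, 36.08, 22.50, 13.92, 9.33, 5.75, 4.17, 2.58, 0.00 cfs.
ΣQ_DR = 423.5 cfs.
With Δt = 2 h = 7200 s, V = ΣQ_DR · Δt = 423.5 × 7200 = 3.05 × 10^6 ft³ = 70.0 acre-ft.

V ≈ 70.0 acre-ft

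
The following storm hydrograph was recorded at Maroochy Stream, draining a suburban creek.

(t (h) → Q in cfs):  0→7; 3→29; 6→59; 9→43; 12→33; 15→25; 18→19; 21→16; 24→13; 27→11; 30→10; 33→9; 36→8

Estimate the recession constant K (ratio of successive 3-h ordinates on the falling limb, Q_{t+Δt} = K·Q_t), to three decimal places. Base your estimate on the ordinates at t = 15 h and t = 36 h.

Using the recession-limb readings at t = 15 h and t = 36 h: Q falls from 25 to 8 cfs over 7 intervals.
K = (Q₂/Q₁)^(1/7) = (8/25)^(1/7) = 0.850.

K ≈ 0.850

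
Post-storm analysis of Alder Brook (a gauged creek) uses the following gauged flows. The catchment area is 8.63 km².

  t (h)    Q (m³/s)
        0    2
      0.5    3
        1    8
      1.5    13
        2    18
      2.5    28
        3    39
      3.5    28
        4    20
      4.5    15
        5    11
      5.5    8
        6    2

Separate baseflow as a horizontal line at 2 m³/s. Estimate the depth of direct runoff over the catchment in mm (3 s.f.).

d ≈ 35.2 mm

Direct runoff: 0.0, 1.0, 6.0, 11.0, 16.0, 26.0, 37.0, 26.0, 18.0, 13.0, 9.0, 6.0, 0.0 m³/s; ΣQ_DR = 169.0 m³/s.
V = ΣQ_DR · Δt = 169.0 × 1800 s = 3.042 × 10^5 m³.
Over A = 8.63 km², depth = V / A = 35.2 mm.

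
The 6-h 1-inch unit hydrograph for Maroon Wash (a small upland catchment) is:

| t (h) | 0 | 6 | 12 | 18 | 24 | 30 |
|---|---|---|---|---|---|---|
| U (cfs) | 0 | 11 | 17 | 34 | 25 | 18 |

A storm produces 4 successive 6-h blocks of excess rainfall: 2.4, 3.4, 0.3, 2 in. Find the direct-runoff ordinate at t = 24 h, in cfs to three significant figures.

Q ≈ 203 cfs

By discrete convolution, Q_j = Σ (P_i / 1 in) · U_{j−i}.
At t = 24 h (j=4): Q = (2.4/1)·25 + (3.4/1)·34 + (0.3/1)·17 + (2/1)·11 = 203 cfs.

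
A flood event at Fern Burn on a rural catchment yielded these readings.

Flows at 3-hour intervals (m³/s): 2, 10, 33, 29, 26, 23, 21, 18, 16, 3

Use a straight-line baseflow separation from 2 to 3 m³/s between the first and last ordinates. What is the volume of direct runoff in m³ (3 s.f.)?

V ≈ 1.68 × 10^6 m³

Direct-runoff ordinates (Q − Q_b): 0.00, 7.89, 30.78, 26.67, 23.56, 20.44, 18.33, 15.22, 13.11, 0.00 m³/s.
ΣQ_DR = 156.0 m³/s.
With Δt = 3 h = 10800 s, V = ΣQ_DR · Δt = 156.0 × 10800 = 1.68 × 10^6 m³.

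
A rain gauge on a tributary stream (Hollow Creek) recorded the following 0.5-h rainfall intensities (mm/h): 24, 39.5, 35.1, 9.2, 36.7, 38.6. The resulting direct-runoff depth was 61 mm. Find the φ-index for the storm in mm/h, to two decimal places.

φ ≈ 10.38 mm/h

Only the 5 blocks with intensity above φ contribute runoff: 24, 39.5, 35.1, 36.7, 38.6 mm/h.
Σ(I−φ)·Δt = d  ⇒  (24+39.5+35.1+36.7+38.6 − 5φ)·0.5 = 61
φ = (173.9 − 61/0.5) / 5 = 10.38 mm/h.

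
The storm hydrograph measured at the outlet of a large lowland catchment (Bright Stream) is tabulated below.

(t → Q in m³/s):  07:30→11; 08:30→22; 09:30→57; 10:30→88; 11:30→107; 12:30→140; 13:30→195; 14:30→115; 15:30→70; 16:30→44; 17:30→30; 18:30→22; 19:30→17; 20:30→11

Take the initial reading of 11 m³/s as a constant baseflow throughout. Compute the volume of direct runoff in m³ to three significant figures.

Direct-runoff ordinates (Q − Q_b): 0.0, 11.0, 46.0, 77.0, 96.0, 129.0, 184.0, 104.0, 59.0, 33.0, 19.0, 11.0, 6.0, 0.0 m³/s.
ΣQ_DR = 775.0 m³/s.
With Δt = 1 h = 3600 s, V = ΣQ_DR · Δt = 775.0 × 3600 = 2.79 × 10^6 m³.

V ≈ 2.79 × 10^6 m³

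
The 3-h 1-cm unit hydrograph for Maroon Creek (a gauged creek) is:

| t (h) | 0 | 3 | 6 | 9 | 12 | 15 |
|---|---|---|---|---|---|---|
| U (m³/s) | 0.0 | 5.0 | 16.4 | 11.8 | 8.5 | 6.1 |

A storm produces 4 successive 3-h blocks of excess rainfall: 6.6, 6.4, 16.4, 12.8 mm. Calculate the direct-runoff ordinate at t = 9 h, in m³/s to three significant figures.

Q ≈ 26.5 m³/s

By discrete convolution, Q_j = Σ (P_i / 10 mm) · U_{j−i}.
At t = 9 h (j=3): Q = (6.6/10)·11.8 + (6.4/10)·16.4 + (16.4/10)·5.0 + (12.8/10)·0.0 = 26.5 m³/s.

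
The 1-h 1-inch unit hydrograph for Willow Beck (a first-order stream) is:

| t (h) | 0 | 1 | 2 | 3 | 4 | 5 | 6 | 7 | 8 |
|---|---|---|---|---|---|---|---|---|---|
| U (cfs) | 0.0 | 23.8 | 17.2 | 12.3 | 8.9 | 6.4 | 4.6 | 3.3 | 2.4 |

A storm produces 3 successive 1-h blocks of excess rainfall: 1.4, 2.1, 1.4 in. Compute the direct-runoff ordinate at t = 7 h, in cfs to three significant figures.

Q ≈ 23.2 cfs

By discrete convolution, Q_j = Σ (P_i / 1 in) · U_{j−i}.
At t = 7 h (j=7): Q = (1.4/1)·3.3 + (2.1/1)·4.6 + (1.4/1)·6.4 = 23.2 cfs.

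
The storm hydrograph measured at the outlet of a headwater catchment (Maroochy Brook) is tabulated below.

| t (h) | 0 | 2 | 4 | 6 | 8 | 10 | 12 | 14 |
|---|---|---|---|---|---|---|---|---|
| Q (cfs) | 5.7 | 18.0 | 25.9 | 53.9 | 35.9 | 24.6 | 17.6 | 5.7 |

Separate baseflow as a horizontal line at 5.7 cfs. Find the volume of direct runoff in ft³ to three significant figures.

Direct-runoff ordinates (Q − Q_b): 0.0, 12.3, 20.2, 48.2, 30.2, 18.9, 11.9, 0.0 cfs.
ΣQ_DR = 141.7 cfs.
With Δt = 2 h = 7200 s, V = ΣQ_DR · Δt = 141.7 × 7200 = 1.02 × 10^6 ft³.

V ≈ 1.02 × 10^6 ft³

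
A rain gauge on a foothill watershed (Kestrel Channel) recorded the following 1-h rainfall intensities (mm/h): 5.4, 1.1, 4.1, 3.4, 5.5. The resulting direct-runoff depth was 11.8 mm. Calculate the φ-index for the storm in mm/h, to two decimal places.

Only the 4 blocks with intensity above φ contribute runoff: 5.4, 4.1, 3.4, 5.5 mm/h.
Σ(I−φ)·Δt = d  ⇒  (5.4+4.1+3.4+5.5 − 4φ)·1 = 11.8
φ = (18.40 − 11.8/1) / 4 = 1.65 mm/h.

φ ≈ 1.65 mm/h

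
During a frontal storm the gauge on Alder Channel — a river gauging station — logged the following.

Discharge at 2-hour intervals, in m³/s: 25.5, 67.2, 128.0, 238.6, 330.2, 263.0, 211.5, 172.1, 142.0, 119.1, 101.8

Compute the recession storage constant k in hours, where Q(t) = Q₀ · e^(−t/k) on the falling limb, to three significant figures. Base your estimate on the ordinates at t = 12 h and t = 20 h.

k ≈ 10.9 h

On the falling limb, Q drops from 211.5 to 101.8 m³/s between t = 12 h and t = 20 h (Δt = 8 h).
k = −Δt / ln(Q₂/Q₁) = −8 / ln(101.8/211.5) = 10.9 h.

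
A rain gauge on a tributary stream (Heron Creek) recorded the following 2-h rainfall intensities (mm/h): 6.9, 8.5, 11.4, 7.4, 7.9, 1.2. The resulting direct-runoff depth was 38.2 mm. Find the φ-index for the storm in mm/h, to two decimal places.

φ ≈ 4.60 mm/h

Only the 5 blocks with intensity above φ contribute runoff: 6.9, 8.5, 11.4, 7.4, 7.9 mm/h.
Σ(I−φ)·Δt = d  ⇒  (6.9+8.5+11.4+7.4+7.9 − 5φ)·2 = 38.2
φ = (42.10 − 38.2/2) / 5 = 4.60 mm/h.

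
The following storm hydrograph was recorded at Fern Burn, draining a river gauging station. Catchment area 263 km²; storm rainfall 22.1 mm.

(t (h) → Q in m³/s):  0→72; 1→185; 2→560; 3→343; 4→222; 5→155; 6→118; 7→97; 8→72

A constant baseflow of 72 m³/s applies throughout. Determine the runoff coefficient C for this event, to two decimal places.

ΣQ_DR = 1176 m³/s; V = ΣQ_DR·Δt = 4.234 × 10^6 m³.
Runoff depth d = V / A = 16.10 mm.
C = d / P = 16.10 / 22.1 = 0.73.

C ≈ 0.73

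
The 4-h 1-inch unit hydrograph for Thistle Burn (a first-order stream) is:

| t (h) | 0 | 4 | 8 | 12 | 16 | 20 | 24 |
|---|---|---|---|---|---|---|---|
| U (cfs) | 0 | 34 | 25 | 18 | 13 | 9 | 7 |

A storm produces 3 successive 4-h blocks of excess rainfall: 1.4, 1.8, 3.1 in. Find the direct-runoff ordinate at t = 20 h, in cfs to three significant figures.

By discrete convolution, Q_j = Σ (P_i / 1 in) · U_{j−i}.
At t = 20 h (j=5): Q = (1.4/1)·9 + (1.8/1)·13 + (3.1/1)·18 = 91.8 cfs.

Q ≈ 91.8 cfs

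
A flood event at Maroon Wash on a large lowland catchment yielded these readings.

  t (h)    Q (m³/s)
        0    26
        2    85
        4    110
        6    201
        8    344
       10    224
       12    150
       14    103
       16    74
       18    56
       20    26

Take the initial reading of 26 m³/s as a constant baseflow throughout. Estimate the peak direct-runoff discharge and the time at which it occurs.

Subtracting baseflow gives direct-runoff ordinates: 0.0, 59.0, 84.0, 175.0, 318.0, 198.0, 124.0, 77.0, 48.0, 30.0, 0.0 m³/s.
The maximum is 318.0 m³/s, occurring at the reading for t = 8 h.

Q_p = 318.0 m³/s at t = 8 h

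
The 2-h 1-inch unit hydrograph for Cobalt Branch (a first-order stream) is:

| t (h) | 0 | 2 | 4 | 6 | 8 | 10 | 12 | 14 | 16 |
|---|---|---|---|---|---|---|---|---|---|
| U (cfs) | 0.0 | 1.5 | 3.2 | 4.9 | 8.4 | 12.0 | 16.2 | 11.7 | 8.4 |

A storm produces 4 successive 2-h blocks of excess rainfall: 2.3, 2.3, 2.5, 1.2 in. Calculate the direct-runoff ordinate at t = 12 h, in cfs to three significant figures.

By discrete convolution, Q_j = Σ (P_i / 1 in) · U_{j−i}.
At t = 12 h (j=6): Q = (2.3/1)·16.2 + (2.3/1)·12.0 + (2.5/1)·8.4 + (1.2/1)·4.9 = 91.7 cfs.

Q ≈ 91.7 cfs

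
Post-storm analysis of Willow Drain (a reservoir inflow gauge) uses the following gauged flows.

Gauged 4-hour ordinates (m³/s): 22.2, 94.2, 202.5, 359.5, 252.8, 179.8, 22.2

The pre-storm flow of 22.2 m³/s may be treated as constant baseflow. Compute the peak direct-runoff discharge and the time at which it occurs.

Subtracting baseflow gives direct-runoff ordinates: 0.0, 72.0, 180.3, 337.3, 230.6, 157.6, 0.0 m³/s.
The maximum is 337.3 m³/s, occurring at the reading for t = 12 h.

Q_p = 337.3 m³/s at t = 12 h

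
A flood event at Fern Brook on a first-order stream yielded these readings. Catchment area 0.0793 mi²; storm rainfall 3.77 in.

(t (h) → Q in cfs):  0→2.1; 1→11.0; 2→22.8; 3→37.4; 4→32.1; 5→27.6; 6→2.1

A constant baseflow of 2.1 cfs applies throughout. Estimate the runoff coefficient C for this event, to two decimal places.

ΣQ_DR = 120.4 cfs; V = ΣQ_DR·Δt = 4.334 × 10^5 ft³.
Runoff depth d = V / A = 2.353 in.
C = d / P = 2.353 / 3.77 = 0.62.

C ≈ 0.62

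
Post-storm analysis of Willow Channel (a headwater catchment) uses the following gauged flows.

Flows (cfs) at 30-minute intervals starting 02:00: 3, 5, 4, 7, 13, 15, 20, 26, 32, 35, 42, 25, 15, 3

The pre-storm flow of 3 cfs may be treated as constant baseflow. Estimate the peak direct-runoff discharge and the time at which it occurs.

Subtracting baseflow gives direct-runoff ordinates: 0.0, 2.0, 1.0, 4.0, 10.0, 12.0, 17.0, 23.0, 29.0, 32.0, 39.0, 22.0, 12.0, 0.0 cfs.
The maximum is 39.0 cfs, occurring at the reading for t = 07:00.

Q_p = 39.0 cfs at t = 07:00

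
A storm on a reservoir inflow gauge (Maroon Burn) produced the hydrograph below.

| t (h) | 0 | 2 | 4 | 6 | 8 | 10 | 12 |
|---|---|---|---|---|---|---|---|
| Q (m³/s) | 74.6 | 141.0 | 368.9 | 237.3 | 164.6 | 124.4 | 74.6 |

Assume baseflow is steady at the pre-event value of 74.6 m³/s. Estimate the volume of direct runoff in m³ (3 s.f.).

Direct-runoff ordinates (Q − Q_b): 0.0, 66.4, 294.3, 162.7, 90.0, 49.8, 0.0 m³/s.
ΣQ_DR = 663.2 m³/s.
With Δt = 2 h = 7200 s, V = ΣQ_DR · Δt = 663.2 × 7200 = 4.78 × 10^6 m³.

V ≈ 4.78 × 10^6 m³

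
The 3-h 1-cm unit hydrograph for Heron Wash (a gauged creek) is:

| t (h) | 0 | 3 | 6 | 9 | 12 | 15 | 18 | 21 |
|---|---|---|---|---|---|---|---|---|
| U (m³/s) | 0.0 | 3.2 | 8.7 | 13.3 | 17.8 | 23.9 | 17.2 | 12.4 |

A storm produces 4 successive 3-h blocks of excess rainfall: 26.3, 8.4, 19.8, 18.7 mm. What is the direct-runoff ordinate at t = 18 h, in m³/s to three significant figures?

Q ≈ 125 m³/s

By discrete convolution, Q_j = Σ (P_i / 10 mm) · U_{j−i}.
At t = 18 h (j=6): Q = (26.3/10)·17.2 + (8.4/10)·23.9 + (19.8/10)·17.8 + (18.7/10)·13.3 = 125 m³/s.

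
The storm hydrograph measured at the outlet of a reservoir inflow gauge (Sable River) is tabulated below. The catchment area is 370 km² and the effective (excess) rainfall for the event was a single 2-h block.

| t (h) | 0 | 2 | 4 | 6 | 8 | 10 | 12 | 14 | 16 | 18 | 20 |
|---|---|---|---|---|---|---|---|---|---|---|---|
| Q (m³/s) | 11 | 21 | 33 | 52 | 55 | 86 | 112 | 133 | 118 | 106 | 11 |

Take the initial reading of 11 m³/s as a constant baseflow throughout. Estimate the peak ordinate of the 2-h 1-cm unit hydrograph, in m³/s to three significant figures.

U_p ≈ 102 m³/s

Direct runoff: 0.0, 10.0, 22.0, 41.0, 44.0, 75.0, 101.0, 122.0, 107.0, 95.0, 0.0 m³/s; ΣQ_DR = 617.0 m³/s, peak = 122.0 m³/s.
Runoff depth d = ΣQ_DR·Δt / A = 617.0 × 7200 / (370 km²) = 12.01 mm.
The 1-cm UH is the DRH scaled by (10 mm)/d, so U_p = 122.0 × 10/12.01 = 102 m³/s.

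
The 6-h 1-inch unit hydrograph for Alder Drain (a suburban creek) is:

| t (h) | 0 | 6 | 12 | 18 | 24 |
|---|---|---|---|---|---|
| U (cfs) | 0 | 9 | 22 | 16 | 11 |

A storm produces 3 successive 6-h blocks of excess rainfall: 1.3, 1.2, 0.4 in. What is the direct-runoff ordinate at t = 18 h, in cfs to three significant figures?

Q ≈ 50.8 cfs

By discrete convolution, Q_j = Σ (P_i / 1 in) · U_{j−i}.
At t = 18 h (j=3): Q = (1.3/1)·16 + (1.2/1)·22 + (0.4/1)·9 = 50.8 cfs.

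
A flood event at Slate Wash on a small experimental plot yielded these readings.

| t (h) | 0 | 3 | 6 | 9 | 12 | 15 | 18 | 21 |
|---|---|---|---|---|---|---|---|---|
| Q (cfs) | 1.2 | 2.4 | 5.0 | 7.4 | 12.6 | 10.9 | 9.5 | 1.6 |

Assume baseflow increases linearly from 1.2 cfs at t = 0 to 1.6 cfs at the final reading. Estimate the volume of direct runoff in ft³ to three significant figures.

V ≈ 4.26 × 10^5 ft³

Direct-runoff ordinates (Q − Q_b): 0.00, 1.14, 3.69, 6.03, 11.17, 9.41, 7.96, 0.00 cfs.
ΣQ_DR = 39.40 cfs.
With Δt = 3 h = 10800 s, V = ΣQ_DR · Δt = 39.40 × 10800 = 4.26 × 10^5 ft³.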